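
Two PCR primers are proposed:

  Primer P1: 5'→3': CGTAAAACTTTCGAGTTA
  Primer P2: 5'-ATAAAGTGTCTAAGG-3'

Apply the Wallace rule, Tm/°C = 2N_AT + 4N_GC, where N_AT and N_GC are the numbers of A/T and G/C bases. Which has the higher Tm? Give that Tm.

Primer P1, 48°C

Primer P1: A+T=12, G+C=6 → Tm = 2(12)+4(6) = 48°C
Primer P2: A+T=10, G+C=5 → Tm = 2(10)+4(5) = 40°C
48°C vs 40°C → primer P1 is higher.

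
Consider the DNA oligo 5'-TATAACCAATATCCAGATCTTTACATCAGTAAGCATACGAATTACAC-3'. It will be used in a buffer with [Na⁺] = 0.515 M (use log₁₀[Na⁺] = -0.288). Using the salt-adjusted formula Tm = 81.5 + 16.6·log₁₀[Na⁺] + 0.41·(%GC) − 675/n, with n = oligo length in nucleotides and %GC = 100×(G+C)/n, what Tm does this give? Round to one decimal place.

75.4°C

Length n = 47. C=11, T=13, G=4, A=19
G+C = 15, so %GC = 15/47 × 100 = 31.915%
Salt term: 16.6 × (-0.288) = -4.781
GC term: 0.41 × 31.915 = 13.085; length term: −675/47 = −14.362
Tm = 81.5 + (-4.781) + 13.085 − 14.362 = 75.442 → 75.4°C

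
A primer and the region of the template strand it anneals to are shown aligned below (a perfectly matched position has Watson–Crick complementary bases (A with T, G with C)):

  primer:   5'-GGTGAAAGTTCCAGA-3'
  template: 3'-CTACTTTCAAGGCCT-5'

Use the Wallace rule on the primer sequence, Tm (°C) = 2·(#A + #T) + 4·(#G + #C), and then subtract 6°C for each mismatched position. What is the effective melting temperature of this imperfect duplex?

32°C

Primer base counts: A=5, T=3, G=5, C=2 → A+T=8, G+C=7
Perfect-match Tm = 2(8) + 4(7) = 16 + 28 = 44°C
Mismatches (positions where the bases are not complementary): 2 (at positions 2, 13)
Effective Tm = 44 − 2×6 = 44 − 12 = 32°C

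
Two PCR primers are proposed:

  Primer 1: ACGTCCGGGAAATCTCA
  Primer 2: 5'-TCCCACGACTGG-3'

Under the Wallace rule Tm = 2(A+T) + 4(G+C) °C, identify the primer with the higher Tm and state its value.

Primer 1: A+T=8, G+C=9 → Tm = 2(8)+4(9) = 52°C
Primer 2: A+T=4, G+C=8 → Tm = 2(4)+4(8) = 40°C
52°C vs 40°C → primer 1 is higher.

Primer 1, 52°C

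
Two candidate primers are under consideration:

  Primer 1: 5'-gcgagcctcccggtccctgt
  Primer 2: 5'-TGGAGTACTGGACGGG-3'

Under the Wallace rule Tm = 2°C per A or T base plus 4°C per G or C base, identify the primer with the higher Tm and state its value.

Primer 1, 70°C

Primer 1: A+T=5, G+C=15 → Tm = 2(5)+4(15) = 70°C
Primer 2: A+T=6, G+C=10 → Tm = 2(6)+4(10) = 52°C
70°C vs 52°C → primer 1 is higher.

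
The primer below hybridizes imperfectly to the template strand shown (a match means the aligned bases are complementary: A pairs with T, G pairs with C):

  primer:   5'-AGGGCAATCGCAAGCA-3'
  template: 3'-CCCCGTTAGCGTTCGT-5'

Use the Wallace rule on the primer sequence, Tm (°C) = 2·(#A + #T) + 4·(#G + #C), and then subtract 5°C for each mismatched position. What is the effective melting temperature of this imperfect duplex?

Primer base counts: A=6, T=1, G=5, C=4 → A+T=7, G+C=9
Perfect-match Tm = 2(7) + 4(9) = 14 + 36 = 50°C
Mismatches (positions where the bases are not complementary): 1 (at position 1)
Effective Tm = 50 − 1×5 = 50 − 5 = 45°C

45°C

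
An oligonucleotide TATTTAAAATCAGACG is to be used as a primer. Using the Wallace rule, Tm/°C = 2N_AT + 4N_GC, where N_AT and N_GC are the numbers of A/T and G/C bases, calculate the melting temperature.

G=2, T=5, C=2, A=7
AT pairs contribute 12, GC pairs contribute 4.
Tm = 4·4 + 2·12 = 16 + 24 = 40°C

40°C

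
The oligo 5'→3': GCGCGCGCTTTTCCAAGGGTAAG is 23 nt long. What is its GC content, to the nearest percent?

61%

Counting bases: A=4, T=5, G=8, C=6
G+C = 8 + 6 = 14 out of 23 bases
%GC = 14/23 × 100 = 60.87% ≈ 61%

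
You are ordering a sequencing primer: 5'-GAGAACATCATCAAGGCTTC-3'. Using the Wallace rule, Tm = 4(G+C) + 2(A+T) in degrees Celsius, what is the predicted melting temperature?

G=4, A=7, C=5, T=4
AT pairs contribute 11, GC pairs contribute 9.
Tm = 4·9 + 2·11 = 36 + 22 = 58°C

58°C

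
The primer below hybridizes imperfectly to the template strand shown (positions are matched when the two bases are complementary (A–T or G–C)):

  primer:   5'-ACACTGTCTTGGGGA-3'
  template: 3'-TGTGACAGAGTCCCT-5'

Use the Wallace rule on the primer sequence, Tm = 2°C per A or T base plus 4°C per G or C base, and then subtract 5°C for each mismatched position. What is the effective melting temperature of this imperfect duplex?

Primer base counts: A=3, T=4, G=5, C=3 → A+T=7, G+C=8
Perfect-match Tm = 2(7) + 4(8) = 14 + 32 = 46°C
Mismatches (positions where the bases are not complementary): 2 (at positions 10, 11)
Effective Tm = 46 − 2×5 = 46 − 10 = 36°C

36°C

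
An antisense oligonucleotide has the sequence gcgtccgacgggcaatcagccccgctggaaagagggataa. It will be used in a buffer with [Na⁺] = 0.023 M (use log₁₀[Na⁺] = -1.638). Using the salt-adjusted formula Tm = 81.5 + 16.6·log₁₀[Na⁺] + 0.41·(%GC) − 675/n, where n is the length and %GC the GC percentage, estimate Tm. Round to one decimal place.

63.1°C

Length n = 40. Scanning the sequence gives A=11, G=14, T=4, C=11.
G+C = 25, so %GC = 25/40 × 100 = 62.5%
Salt term: 16.6 × (-1.638) = -27.191
GC term: 0.41 × 62.5 = 25.625; length term: −675/40 = −16.875
Tm = 81.5 + (-27.191) + 25.625 − 16.875 = 63.059 → 63.1°C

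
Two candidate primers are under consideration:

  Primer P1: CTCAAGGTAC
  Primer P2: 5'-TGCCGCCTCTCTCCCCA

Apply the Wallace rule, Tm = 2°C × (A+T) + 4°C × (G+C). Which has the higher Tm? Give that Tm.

Primer P1: A+T=5, G+C=5 → Tm = 2(5)+4(5) = 30°C
Primer P2: A+T=5, G+C=12 → Tm = 2(5)+4(12) = 58°C
30°C vs 58°C → primer P2 is higher.

Primer P2, 58°C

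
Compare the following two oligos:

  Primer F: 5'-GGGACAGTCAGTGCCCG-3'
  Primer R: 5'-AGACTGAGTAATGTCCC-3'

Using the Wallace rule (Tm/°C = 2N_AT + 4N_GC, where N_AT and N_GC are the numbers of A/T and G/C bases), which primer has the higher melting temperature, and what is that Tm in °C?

Primer F, 58°C

Primer F: A+T=5, G+C=12 → Tm = 2(5)+4(12) = 58°C
Primer R: A+T=9, G+C=8 → Tm = 2(9)+4(8) = 50°C
58°C vs 50°C → primer F is higher.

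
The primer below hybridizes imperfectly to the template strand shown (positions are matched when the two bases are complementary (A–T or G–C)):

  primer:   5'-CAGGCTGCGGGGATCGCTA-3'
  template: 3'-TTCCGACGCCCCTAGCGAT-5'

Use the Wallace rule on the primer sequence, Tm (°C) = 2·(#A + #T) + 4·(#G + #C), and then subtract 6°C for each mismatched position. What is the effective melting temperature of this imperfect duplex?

Primer base counts: A=3, T=3, G=8, C=5 → A+T=6, G+C=13
Perfect-match Tm = 2(6) + 4(13) = 12 + 52 = 64°C
Mismatches (positions where the bases are not complementary): 1 (at position 1)
Effective Tm = 64 − 1×6 = 64 − 6 = 58°C

58°C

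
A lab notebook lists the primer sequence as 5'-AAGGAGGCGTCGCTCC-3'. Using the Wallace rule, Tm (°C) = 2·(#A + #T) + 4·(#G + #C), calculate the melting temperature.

Base counts: A=3, T=2, G=6, C=5
A+T = 5, G+C = 11
Tm = 2×5 + 4×11 = 54°C

54°C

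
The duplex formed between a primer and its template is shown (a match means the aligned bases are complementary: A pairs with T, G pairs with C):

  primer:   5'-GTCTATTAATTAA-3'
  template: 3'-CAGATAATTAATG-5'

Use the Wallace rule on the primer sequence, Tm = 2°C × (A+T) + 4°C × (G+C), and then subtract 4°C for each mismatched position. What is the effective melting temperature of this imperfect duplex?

Primer base counts: A=5, T=6, G=1, C=1 → A+T=11, G+C=2
Perfect-match Tm = 2(11) + 4(2) = 22 + 8 = 30°C
Mismatches (positions where the bases are not complementary): 1 (at position 13)
Effective Tm = 30 − 1×4 = 30 − 4 = 26°C

26°C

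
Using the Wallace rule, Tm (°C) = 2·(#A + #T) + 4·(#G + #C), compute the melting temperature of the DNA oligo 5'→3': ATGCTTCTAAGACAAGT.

46°C

Base counts: T=5, C=3, A=6, G=3
So N_AT = 11 and N_GC = 6.
Tm = 2(11) + 4(6) = 22 + 24 = 46°C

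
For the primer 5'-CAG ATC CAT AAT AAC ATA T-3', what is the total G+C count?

Counting bases: G=1, A=9, C=4, T=5
G+C = 1 + 4 = 5

5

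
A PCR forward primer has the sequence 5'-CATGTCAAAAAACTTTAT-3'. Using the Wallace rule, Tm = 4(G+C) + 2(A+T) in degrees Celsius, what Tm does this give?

44°C

T=6, C=3, A=8, G=1
A+T = 14, G+C = 4
Tm = 2(14) + 4(4) = 28 + 16 = 44°C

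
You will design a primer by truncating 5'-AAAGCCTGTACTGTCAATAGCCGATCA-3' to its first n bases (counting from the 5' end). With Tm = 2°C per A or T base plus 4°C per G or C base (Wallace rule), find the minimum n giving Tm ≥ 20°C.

First 6 bases: AAAGCC → Tm = 18°C (< 20°C)
First 7 bases: AAAGCCT → Tm = 20°C (≥ 20°C)
Each additional base adds 2°C (A/T) or 4°C (G/C), so Tm is non-decreasing in n; n = 7 is the first length to reach 20°C.

n = 7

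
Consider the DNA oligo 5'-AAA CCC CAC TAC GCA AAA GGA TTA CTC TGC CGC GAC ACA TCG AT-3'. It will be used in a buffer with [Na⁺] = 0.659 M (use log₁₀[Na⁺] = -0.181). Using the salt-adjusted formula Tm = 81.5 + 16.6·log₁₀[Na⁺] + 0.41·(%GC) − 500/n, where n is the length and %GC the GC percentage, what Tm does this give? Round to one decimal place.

87.6°C

Length n = 44. Counting bases: T=7, A=15, G=7, C=15
G+C = 22, so %GC = 22/44 × 100 = 50%
Salt term: 16.6 × (-0.181) = -3.005
GC term: 0.41 × 50 = 20.5; length term: −500/44 = −11.364
Tm = 81.5 + (-3.005) + 20.5 − 11.364 = 87.631 → 87.6°C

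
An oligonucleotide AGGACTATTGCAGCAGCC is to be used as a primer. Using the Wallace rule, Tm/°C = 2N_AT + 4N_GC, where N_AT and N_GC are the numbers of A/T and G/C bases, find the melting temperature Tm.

C=5, T=3, G=5, A=5
AT pairs contribute 8, GC pairs contribute 10.
Tm = 4·10 + 2·8 = 40 + 16 = 56°C

56°C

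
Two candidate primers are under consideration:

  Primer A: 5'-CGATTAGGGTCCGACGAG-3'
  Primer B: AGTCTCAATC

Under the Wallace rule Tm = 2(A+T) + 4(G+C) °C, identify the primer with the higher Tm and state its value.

Primer A, 58°C

Primer A: A+T=7, G+C=11 → Tm = 2(7)+4(11) = 58°C
Primer B: A+T=6, G+C=4 → Tm = 2(6)+4(4) = 28°C
58°C vs 28°C → primer A is higher.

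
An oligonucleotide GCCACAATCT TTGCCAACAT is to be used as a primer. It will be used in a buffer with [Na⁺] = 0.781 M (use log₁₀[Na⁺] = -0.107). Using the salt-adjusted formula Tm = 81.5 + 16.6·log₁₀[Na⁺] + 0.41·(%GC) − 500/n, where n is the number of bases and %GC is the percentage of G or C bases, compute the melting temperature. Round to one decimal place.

Length n = 20. Scanning the sequence gives A=6, G=2, T=5, C=7.
G+C = 9, so %GC = 9/20 × 100 = 45%
Salt term: 16.6 × (-0.107) = -1.776
GC term: 0.41 × 45 = 18.45; length term: −500/20 = −25
Tm = 81.5 + (-1.776) + 18.45 − 25 = 73.174 → 73.2°C

73.2°C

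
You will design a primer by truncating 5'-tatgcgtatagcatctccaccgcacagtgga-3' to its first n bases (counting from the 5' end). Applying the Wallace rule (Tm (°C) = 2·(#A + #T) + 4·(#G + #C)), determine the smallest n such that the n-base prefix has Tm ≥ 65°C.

First 21 bases: TATGCGTATAGCATCTCCACC → Tm = 62°C (< 65°C)
First 22 bases: TATGCGTATAGCATCTCCACCG → Tm = 66°C (≥ 65°C)
Each additional base adds 2°C (A/T) or 4°C (G/C), so Tm is non-decreasing in n; n = 22 is the first length to reach 65°C.

n = 22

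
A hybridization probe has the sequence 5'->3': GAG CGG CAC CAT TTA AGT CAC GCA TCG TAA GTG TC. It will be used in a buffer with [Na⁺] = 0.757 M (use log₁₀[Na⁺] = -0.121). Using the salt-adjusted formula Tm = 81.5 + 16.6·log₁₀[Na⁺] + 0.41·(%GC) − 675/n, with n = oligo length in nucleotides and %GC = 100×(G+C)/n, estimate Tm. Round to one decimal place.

Length n = 35. Counting bases: T=8, G=9, C=9, A=9
G+C = 18, so %GC = 18/35 × 100 = 51.429%
Salt term: 16.6 × (-0.121) = -2.009
GC term: 0.41 × 51.429 = 21.086; length term: −675/35 = −19.286
Tm = 81.5 + (-2.009) + 21.086 − 19.286 = 81.291 → 81.3°C

81.3°C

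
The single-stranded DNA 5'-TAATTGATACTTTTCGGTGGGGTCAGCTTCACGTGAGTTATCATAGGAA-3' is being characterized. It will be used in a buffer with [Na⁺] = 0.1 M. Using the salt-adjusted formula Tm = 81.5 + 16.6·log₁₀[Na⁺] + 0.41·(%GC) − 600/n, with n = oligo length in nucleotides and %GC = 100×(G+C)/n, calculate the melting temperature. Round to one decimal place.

Length n = 49. Base counts: A=12, G=13, T=17, C=7
G+C = 20, so %GC = 20/49 × 100 = 40.816%
Salt term: 16.6 × (-1) = -16.6
GC term: 0.41 × 40.816 = 16.735; length term: −600/49 = −12.245
Tm = 81.5 + (-16.6) + 16.735 − 12.245 = 69.39 → 69.4°C

69.4°C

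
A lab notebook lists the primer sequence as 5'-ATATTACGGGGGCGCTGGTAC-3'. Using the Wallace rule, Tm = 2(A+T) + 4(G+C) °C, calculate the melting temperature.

Counting bases: A=4, T=5, G=8, C=4
AT pairs contribute 9, GC pairs contribute 12.
Tm = 2×9 + 4×12 = 66°C

66°C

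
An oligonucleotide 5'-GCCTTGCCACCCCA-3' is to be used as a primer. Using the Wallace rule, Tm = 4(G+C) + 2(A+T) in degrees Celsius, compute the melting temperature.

48°C

Base counts: A=2, T=2, G=2, C=8
AT pairs contribute 4, GC pairs contribute 10.
Tm = 4·10 + 2·4 = 40 + 8 = 48°C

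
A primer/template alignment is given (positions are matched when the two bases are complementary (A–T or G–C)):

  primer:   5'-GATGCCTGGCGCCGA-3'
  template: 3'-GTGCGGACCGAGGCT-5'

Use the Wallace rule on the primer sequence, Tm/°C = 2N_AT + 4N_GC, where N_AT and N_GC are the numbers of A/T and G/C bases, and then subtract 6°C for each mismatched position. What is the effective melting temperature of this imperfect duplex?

34°C

Primer base counts: A=2, T=2, G=6, C=5 → A+T=4, G+C=11
Perfect-match Tm = 2(4) + 4(11) = 8 + 44 = 52°C
Mismatches (positions where the bases are not complementary): 3 (at positions 1, 3, 11)
Effective Tm = 52 − 3×6 = 52 − 18 = 34°C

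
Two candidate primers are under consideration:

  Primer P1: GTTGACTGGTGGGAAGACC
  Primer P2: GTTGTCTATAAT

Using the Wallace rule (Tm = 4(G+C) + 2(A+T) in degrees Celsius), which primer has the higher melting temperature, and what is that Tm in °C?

Primer P1: A+T=8, G+C=11 → Tm = 2(8)+4(11) = 60°C
Primer P2: A+T=9, G+C=3 → Tm = 2(9)+4(3) = 30°C
60°C vs 30°C → primer P1 is higher.

Primer P1, 60°C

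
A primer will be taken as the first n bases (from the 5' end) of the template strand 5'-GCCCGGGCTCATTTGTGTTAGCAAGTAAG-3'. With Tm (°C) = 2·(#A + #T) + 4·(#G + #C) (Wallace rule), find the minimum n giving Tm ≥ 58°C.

n = 18

First 17 bases: GCCCGGGCTCATTTGTG → Tm = 56°C (< 58°C)
First 18 bases: GCCCGGGCTCATTTGTGT → Tm = 58°C (≥ 58°C)
Each additional base adds 2°C (A/T) or 4°C (G/C), so Tm is non-decreasing in n; n = 18 is the first length to reach 58°C.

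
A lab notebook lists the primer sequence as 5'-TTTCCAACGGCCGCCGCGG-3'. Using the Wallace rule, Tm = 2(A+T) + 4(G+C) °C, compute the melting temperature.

66°C

Counting bases: C=8, A=2, G=6, T=3
A+T = 5, G+C = 14
Tm = 2×5 + 4×14 = 66°C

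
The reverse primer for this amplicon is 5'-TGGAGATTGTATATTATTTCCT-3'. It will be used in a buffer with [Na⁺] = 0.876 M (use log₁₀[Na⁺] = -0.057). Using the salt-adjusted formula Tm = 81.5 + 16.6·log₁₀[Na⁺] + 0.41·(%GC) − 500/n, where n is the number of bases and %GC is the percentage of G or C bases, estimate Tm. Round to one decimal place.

69.0°C

Length n = 22. Base counts: C=2, G=4, T=11, A=5
G+C = 6, so %GC = 6/22 × 100 = 27.273%
Salt term: 16.6 × (-0.057) = -0.946
GC term: 0.41 × 27.273 = 11.182; length term: −500/22 = −22.727
Tm = 81.5 + (-0.946) + 11.182 − 22.727 = 69.009 → 69.0°C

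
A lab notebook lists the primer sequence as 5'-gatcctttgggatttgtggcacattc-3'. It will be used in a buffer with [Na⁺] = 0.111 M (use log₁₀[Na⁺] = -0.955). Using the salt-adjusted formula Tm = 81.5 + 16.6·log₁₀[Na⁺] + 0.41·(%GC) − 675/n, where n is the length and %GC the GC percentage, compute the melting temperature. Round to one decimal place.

58.6°C

Length n = 26. Counting bases: C=5, G=7, T=10, A=4
G+C = 12, so %GC = 12/26 × 100 = 46.154%
Salt term: 16.6 × (-0.955) = -15.853
GC term: 0.41 × 46.154 = 18.923; length term: −675/26 = −25.962
Tm = 81.5 + (-15.853) + 18.923 − 25.962 = 58.608 → 58.6°C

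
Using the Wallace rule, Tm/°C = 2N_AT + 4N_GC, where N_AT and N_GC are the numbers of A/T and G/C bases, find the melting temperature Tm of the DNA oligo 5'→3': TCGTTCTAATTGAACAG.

46°C

Base counts: A=5, T=6, C=3, G=3
So N_AT = 11 and N_GC = 6.
Tm = 4·6 + 2·11 = 24 + 22 = 46°C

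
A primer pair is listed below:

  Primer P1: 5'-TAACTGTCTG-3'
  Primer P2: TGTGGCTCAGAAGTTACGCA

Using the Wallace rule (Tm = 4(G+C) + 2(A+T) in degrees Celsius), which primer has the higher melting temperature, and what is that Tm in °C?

Primer P2, 60°C

Primer P1: A+T=6, G+C=4 → Tm = 2(6)+4(4) = 28°C
Primer P2: A+T=10, G+C=10 → Tm = 2(10)+4(10) = 60°C
28°C vs 60°C → primer P2 is higher.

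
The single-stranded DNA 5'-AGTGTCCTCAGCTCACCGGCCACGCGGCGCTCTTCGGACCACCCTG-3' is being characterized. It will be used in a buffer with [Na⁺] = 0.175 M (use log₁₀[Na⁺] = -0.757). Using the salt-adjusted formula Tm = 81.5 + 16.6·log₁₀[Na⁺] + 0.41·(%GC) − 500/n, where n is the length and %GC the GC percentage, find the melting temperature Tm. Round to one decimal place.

86.6°C

Length n = 46. Scanning the sequence gives C=20, T=8, A=6, G=12.
G+C = 32, so %GC = 32/46 × 100 = 69.565%
Salt term: 16.6 × (-0.757) = -12.566
GC term: 0.41 × 69.565 = 28.522; length term: −500/46 = −10.87
Tm = 81.5 + (-12.566) + 28.522 − 10.87 = 86.586 → 86.6°C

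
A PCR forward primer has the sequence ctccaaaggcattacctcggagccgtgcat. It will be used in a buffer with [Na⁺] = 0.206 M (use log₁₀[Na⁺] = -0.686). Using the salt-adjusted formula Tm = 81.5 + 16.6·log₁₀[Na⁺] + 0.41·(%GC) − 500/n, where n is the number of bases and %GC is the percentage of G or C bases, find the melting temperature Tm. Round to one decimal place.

76.7°C

Length n = 30. Scanning the sequence gives A=7, G=7, T=6, C=10.
G+C = 17, so %GC = 17/30 × 100 = 56.667%
Salt term: 16.6 × (-0.686) = -11.388
GC term: 0.41 × 56.667 = 23.233; length term: −500/30 = −16.667
Tm = 81.5 + (-11.388) + 23.233 − 16.667 = 76.678 → 76.7°C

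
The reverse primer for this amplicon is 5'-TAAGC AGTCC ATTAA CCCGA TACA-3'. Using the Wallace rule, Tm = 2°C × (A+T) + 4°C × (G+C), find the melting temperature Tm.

68°C

Base counts: A=9, C=7, T=5, G=3
AT pairs contribute 14, GC pairs contribute 10.
Tm = 2×14 + 4×10 = 68°C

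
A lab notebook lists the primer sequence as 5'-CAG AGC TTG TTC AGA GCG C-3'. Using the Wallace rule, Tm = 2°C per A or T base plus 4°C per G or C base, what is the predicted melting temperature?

Counting bases: G=6, T=4, A=4, C=5
AT pairs contribute 8, GC pairs contribute 11.
Tm = 2(8) + 4(11) = 16 + 44 = 60°C

60°C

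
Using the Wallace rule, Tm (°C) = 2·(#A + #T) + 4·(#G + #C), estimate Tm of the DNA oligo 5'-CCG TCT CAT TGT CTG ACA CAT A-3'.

64°C

Counting bases: A=5, T=7, C=7, G=3
AT pairs contribute 12, GC pairs contribute 10.
Tm = 2×12 + 4×10 = 64°C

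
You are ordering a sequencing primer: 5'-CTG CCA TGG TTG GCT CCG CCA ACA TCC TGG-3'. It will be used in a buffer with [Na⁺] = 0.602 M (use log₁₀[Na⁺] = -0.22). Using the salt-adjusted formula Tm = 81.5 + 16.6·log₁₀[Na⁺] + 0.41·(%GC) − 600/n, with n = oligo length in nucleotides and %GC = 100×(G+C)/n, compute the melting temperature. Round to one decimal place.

83.8°C

Length n = 30. Scanning the sequence gives C=11, A=4, G=8, T=7.
G+C = 19, so %GC = 19/30 × 100 = 63.333%
Salt term: 16.6 × (-0.22) = -3.652
GC term: 0.41 × 63.333 = 25.967; length term: −600/30 = −20
Tm = 81.5 + (-3.652) + 25.967 − 20 = 83.815 → 83.8°C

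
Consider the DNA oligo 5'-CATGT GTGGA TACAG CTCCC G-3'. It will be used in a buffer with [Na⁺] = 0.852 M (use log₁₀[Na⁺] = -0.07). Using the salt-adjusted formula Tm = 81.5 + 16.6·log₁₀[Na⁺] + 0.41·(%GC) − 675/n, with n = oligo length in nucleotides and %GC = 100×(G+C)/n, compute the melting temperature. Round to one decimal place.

71.6°C

Length n = 21. Counting bases: T=5, C=6, A=4, G=6
G+C = 12, so %GC = 12/21 × 100 = 57.143%
Salt term: 16.6 × (-0.07) = -1.162
GC term: 0.41 × 57.143 = 23.429; length term: −675/21 = −32.143
Tm = 81.5 + (-1.162) + 23.429 − 32.143 = 71.624 → 71.6°C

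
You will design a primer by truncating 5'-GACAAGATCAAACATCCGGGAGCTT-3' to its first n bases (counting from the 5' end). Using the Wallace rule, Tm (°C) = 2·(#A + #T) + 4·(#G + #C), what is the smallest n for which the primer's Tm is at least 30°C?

First 10 bases: GACAAGATCA → Tm = 28°C (< 30°C)
First 11 bases: GACAAGATCAA → Tm = 30°C (≥ 30°C)
Since every base adds ≥2°C, Tm only increases with n, so the threshold is first crossed at n = 11.

n = 11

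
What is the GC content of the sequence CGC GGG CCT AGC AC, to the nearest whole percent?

Counting bases: A=2, C=6, T=1, G=5
G+C = 5 + 6 = 11 out of 14 bases
%GC = 11/14 × 100 = 78.57% ≈ 79%

79%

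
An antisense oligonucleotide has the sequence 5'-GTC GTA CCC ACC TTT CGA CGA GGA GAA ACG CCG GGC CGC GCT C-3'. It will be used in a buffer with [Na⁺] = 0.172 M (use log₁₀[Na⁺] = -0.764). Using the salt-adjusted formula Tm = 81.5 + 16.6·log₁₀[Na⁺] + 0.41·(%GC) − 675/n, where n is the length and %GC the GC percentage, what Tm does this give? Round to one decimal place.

Length n = 43. Scanning the sequence gives G=13, A=8, C=16, T=6.
G+C = 29, so %GC = 29/43 × 100 = 67.442%
Salt term: 16.6 × (-0.764) = -12.682
GC term: 0.41 × 67.442 = 27.651; length term: −675/43 = −15.698
Tm = 81.5 + (-12.682) + 27.651 − 15.698 = 80.771 → 80.8°C

80.8°C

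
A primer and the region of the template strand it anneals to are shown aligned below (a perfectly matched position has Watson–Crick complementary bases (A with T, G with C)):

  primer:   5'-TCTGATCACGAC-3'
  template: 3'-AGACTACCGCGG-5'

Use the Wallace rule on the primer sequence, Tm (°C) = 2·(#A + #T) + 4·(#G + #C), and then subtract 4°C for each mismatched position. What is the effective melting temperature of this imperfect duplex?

Primer base counts: A=3, T=3, G=2, C=4 → A+T=6, G+C=6
Perfect-match Tm = 2(6) + 4(6) = 12 + 24 = 36°C
Mismatches (positions where the bases are not complementary): 3 (at positions 7, 8, 11)
Effective Tm = 36 − 3×4 = 36 − 12 = 24°C

24°C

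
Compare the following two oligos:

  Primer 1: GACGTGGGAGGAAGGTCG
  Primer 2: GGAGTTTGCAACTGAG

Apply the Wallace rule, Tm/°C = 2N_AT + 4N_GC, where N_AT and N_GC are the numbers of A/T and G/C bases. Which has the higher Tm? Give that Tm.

Primer 1, 60°C

Primer 1: A+T=6, G+C=12 → Tm = 2(6)+4(12) = 60°C
Primer 2: A+T=8, G+C=8 → Tm = 2(8)+4(8) = 48°C
60°C vs 48°C → primer 1 is higher.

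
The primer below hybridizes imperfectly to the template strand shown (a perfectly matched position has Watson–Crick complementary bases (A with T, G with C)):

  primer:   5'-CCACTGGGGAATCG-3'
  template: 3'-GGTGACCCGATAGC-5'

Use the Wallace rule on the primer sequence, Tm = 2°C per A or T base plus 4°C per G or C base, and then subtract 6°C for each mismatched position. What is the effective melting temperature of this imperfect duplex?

34°C

Primer base counts: A=3, T=2, G=5, C=4 → A+T=5, G+C=9
Perfect-match Tm = 2(5) + 4(9) = 10 + 36 = 46°C
Mismatches (positions where the bases are not complementary): 2 (at positions 9, 10)
Effective Tm = 46 − 2×6 = 46 − 12 = 34°C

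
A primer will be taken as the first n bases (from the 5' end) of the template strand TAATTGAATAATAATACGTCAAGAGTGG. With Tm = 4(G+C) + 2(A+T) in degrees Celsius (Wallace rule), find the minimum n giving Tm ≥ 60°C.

n = 25

First 24 bases: TAATTGAATAATAATACGTCAAGA → Tm = 58°C (< 60°C)
First 25 bases: TAATTGAATAATAATACGTCAAGAG → Tm = 62°C (≥ 60°C)
Each additional base adds 2°C (A/T) or 4°C (G/C), so Tm is non-decreasing in n; n = 25 is the first length to reach 60°C.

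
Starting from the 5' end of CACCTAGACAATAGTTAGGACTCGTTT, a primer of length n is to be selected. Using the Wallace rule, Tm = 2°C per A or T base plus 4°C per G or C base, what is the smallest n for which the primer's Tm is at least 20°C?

n = 7

First 6 bases: CACCTA → Tm = 18°C (< 20°C)
First 7 bases: CACCTAG → Tm = 22°C (≥ 20°C)
Since every base adds ≥2°C, Tm only increases with n, so the threshold is first crossed at n = 7.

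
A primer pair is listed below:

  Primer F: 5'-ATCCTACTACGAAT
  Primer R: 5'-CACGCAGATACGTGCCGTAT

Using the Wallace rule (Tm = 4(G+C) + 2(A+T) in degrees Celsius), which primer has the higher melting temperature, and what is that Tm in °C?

Primer F: A+T=9, G+C=5 → Tm = 2(9)+4(5) = 38°C
Primer R: A+T=9, G+C=11 → Tm = 2(9)+4(11) = 62°C
38°C vs 62°C → primer R is higher.

Primer R, 62°C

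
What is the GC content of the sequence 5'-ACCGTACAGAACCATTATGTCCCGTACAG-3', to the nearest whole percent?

48%

Counting bases: A=9, T=6, C=9, G=5
G+C = 5 + 9 = 14 out of 29 bases
%GC = 14/29 × 100 = 48.28% ≈ 48%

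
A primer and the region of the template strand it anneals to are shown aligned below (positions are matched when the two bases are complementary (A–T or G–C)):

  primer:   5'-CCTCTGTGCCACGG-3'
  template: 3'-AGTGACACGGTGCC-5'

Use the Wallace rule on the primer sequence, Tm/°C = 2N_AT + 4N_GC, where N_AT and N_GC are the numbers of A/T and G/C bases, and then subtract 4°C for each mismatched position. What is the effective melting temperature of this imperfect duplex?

Primer base counts: A=1, T=3, G=4, C=6 → A+T=4, G+C=10
Perfect-match Tm = 2(4) + 4(10) = 8 + 40 = 48°C
Mismatches (positions where the bases are not complementary): 2 (at positions 1, 3)
Effective Tm = 48 − 2×4 = 48 − 8 = 40°C

40°C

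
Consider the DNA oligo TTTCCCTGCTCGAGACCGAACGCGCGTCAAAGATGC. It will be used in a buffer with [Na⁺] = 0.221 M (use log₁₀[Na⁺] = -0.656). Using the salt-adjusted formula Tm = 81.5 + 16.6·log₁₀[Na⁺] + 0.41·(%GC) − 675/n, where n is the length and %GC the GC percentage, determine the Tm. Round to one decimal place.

Length n = 36. Scanning the sequence gives G=9, T=7, C=12, A=8.
G+C = 21, so %GC = 21/36 × 100 = 58.333%
Salt term: 16.6 × (-0.656) = -10.89
GC term: 0.41 × 58.333 = 23.917; length term: −675/36 = −18.75
Tm = 81.5 + (-10.89) + 23.917 − 18.75 = 75.777 → 75.8°C

75.8°C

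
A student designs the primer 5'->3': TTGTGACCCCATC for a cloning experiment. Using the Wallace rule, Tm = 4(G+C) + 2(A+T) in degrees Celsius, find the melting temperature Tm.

40°C

Base counts: G=2, A=2, T=4, C=5
So N_AT = 6 and N_GC = 7.
Tm = 2(6) + 4(7) = 12 + 28 = 40°C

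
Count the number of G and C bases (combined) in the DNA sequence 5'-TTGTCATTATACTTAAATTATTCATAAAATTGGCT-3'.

7

T=16, G=3, C=4, A=12
Total G or C: 3 + 4 = 7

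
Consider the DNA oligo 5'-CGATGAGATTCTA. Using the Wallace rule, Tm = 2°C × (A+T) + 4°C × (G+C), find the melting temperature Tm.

Counting bases: C=2, A=4, T=4, G=3
A+T = 8, G+C = 5
Tm = 2×8 + 4×5 = 36°C

36°C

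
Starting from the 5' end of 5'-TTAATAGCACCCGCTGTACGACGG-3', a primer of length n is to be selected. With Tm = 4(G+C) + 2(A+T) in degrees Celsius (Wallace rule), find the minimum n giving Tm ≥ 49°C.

First 16 bases: TTAATAGCACCCGCTG → Tm = 48°C (< 49°C)
First 17 bases: TTAATAGCACCCGCTGT → Tm = 50°C (≥ 49°C)
Each additional base adds 2°C (A/T) or 4°C (G/C), so Tm is non-decreasing in n; n = 17 is the first length to reach 49°C.

n = 17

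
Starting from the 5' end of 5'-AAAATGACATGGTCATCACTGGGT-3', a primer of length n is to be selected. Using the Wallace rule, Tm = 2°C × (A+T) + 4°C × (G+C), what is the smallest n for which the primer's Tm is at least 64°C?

First 22 bases: AAAATGACATGGTCATCACTGG → Tm = 62°C (< 64°C)
First 23 bases: AAAATGACATGGTCATCACTGGG → Tm = 66°C (≥ 64°C)
Since every base adds ≥2°C, Tm only increases with n, so the threshold is first crossed at n = 23.

n = 23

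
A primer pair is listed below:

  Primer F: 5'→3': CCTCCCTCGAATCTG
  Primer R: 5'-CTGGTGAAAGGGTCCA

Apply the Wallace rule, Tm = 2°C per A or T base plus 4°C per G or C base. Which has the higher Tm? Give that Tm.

Primer F: A+T=6, G+C=9 → Tm = 2(6)+4(9) = 48°C
Primer R: A+T=7, G+C=9 → Tm = 2(7)+4(9) = 50°C
48°C vs 50°C → primer R is higher.

Primer R, 50°C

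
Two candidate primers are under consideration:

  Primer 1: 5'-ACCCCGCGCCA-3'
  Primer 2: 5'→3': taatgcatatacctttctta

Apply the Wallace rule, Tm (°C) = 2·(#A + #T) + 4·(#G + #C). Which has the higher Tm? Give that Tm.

Primer 2, 50°C

Primer 1: A+T=2, G+C=9 → Tm = 2(2)+4(9) = 40°C
Primer 2: A+T=15, G+C=5 → Tm = 2(15)+4(5) = 50°C
40°C vs 50°C → primer 2 is higher.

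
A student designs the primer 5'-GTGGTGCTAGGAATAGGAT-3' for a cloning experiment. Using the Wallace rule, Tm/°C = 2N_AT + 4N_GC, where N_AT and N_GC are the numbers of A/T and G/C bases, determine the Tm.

56°C

Counting bases: T=5, C=1, G=8, A=5
A+T = 10, G+C = 9
Tm = 2×10 + 4×9 = 56°C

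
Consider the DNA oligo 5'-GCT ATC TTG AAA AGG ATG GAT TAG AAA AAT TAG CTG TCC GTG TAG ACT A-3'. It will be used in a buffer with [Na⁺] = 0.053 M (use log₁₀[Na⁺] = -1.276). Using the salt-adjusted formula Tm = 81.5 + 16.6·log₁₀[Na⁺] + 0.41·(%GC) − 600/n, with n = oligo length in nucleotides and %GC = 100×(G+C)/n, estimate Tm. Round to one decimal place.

Length n = 49. Scanning the sequence gives T=14, G=12, A=17, C=6.
G+C = 18, so %GC = 18/49 × 100 = 36.735%
Salt term: 16.6 × (-1.276) = -21.182
GC term: 0.41 × 36.735 = 15.061; length term: −600/49 = −12.245
Tm = 81.5 + (-21.182) + 15.061 − 12.245 = 63.134 → 63.1°C

63.1°C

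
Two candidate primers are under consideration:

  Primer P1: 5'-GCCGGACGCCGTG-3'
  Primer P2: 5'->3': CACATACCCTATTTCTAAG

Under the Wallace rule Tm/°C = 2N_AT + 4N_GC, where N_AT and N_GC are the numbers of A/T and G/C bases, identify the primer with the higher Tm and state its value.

Primer P1: A+T=2, G+C=11 → Tm = 2(2)+4(11) = 48°C
Primer P2: A+T=12, G+C=7 → Tm = 2(12)+4(7) = 52°C
48°C vs 52°C → primer P2 is higher.

Primer P2, 52°C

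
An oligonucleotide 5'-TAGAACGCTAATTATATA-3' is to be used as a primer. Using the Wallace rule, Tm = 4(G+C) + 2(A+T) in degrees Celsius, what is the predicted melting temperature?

C=2, G=2, T=6, A=8
So N_AT = 14 and N_GC = 4.
Tm = 2(14) + 4(4) = 28 + 16 = 44°C

44°C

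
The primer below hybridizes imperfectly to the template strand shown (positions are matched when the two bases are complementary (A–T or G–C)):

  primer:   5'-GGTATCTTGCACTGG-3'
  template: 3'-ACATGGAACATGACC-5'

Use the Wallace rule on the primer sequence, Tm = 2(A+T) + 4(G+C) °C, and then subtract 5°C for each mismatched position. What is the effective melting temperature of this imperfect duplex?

Primer base counts: A=2, T=5, G=5, C=3 → A+T=7, G+C=8
Perfect-match Tm = 2(7) + 4(8) = 14 + 32 = 46°C
Mismatches (positions where the bases are not complementary): 3 (at positions 1, 5, 10)
Effective Tm = 46 − 3×5 = 46 − 15 = 31°C

31°C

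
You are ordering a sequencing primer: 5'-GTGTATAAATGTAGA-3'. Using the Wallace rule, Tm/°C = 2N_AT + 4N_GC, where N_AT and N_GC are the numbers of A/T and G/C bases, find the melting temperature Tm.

38°C

Scanning the sequence gives C=0, G=4, T=5, A=6.
AT pairs contribute 11, GC pairs contribute 4.
Tm = 4·4 + 2·11 = 16 + 22 = 38°C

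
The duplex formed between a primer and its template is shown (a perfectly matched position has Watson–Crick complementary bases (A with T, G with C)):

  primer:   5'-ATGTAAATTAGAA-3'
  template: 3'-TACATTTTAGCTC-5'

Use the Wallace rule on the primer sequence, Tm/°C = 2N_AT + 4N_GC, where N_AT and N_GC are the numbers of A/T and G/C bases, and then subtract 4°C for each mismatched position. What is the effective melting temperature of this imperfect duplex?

Primer base counts: A=7, T=4, G=2, C=0 → A+T=11, G+C=2
Perfect-match Tm = 2(11) + 4(2) = 22 + 8 = 30°C
Mismatches (positions where the bases are not complementary): 3 (at positions 8, 10, 13)
Effective Tm = 30 − 3×4 = 30 − 12 = 18°C

18°C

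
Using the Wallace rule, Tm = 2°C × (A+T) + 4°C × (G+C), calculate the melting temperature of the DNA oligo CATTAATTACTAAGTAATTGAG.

Counting bases: A=9, G=3, T=8, C=2
So N_AT = 17 and N_GC = 5.
Tm = 2×17 + 4×5 = 54°C

54°C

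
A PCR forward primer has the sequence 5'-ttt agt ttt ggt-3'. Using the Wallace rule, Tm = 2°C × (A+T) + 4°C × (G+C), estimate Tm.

Base counts: G=3, A=1, T=8, C=0
So N_AT = 9 and N_GC = 3.
Tm = 2(9) + 4(3) = 18 + 12 = 30°C

30°C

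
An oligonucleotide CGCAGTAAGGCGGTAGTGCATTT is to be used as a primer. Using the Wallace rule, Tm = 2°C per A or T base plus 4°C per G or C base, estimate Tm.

Scanning the sequence gives G=8, C=4, T=6, A=5.
So N_AT = 11 and N_GC = 12.
Tm = 4·12 + 2·11 = 48 + 22 = 70°C

70°C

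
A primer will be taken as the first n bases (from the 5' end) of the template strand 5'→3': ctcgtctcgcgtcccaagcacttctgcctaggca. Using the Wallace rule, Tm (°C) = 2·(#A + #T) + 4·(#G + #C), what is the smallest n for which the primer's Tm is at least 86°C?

n = 27

First 26 bases: CTCGTCTCGCGTCCCAAGCACTTCTG → Tm = 84°C (< 86°C)
First 27 bases: CTCGTCTCGCGTCCCAAGCACTTCTGC → Tm = 88°C (≥ 86°C)
Each additional base adds 2°C (A/T) or 4°C (G/C), so Tm is non-decreasing in n; n = 27 is the first length to reach 86°C.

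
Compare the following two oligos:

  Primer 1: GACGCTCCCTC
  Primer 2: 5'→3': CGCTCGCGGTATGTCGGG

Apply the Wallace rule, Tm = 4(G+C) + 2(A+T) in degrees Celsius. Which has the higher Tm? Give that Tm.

Primer 1: A+T=3, G+C=8 → Tm = 2(3)+4(8) = 38°C
Primer 2: A+T=5, G+C=13 → Tm = 2(5)+4(13) = 62°C
38°C vs 62°C → primer 2 is higher.

Primer 2, 62°C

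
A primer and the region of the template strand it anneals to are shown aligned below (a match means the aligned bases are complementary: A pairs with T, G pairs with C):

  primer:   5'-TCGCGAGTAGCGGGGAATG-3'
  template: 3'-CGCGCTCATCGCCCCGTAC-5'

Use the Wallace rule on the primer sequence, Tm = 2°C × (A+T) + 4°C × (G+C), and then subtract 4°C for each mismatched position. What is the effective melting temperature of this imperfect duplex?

54°C

Primer base counts: A=4, T=3, G=9, C=3 → A+T=7, G+C=12
Perfect-match Tm = 2(7) + 4(12) = 14 + 48 = 62°C
Mismatches (positions where the bases are not complementary): 2 (at positions 1, 16)
Effective Tm = 62 − 2×4 = 62 − 8 = 54°C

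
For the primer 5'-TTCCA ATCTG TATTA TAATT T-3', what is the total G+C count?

C=3, G=1, A=6, T=11
G+C = 1 + 3 = 4

4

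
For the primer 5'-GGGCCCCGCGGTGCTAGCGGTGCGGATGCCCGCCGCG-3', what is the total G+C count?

Counting bases: G=17, A=2, C=14, T=4
Total G or C: 17 + 14 = 31

31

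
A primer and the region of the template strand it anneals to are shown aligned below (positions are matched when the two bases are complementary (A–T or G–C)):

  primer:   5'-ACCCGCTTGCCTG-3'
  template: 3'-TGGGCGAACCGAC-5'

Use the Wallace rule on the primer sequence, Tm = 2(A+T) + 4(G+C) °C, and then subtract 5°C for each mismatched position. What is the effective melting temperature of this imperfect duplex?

39°C

Primer base counts: A=1, T=3, G=3, C=6 → A+T=4, G+C=9
Perfect-match Tm = 2(4) + 4(9) = 8 + 36 = 44°C
Mismatches (positions where the bases are not complementary): 1 (at position 10)
Effective Tm = 44 − 1×5 = 44 − 5 = 39°C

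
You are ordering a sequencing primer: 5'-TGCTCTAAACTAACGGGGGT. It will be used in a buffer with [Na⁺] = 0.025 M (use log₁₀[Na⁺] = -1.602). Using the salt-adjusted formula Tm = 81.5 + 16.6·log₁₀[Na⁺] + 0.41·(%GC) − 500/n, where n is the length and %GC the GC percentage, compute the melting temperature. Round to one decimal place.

Length n = 20. Scanning the sequence gives A=5, C=4, T=5, G=6.
G+C = 10, so %GC = 10/20 × 100 = 50%
Salt term: 16.6 × (-1.602) = -26.593
GC term: 0.41 × 50 = 20.5; length term: −500/20 = −25
Tm = 81.5 + (-26.593) + 20.5 − 25 = 50.407 → 50.4°C

50.4°C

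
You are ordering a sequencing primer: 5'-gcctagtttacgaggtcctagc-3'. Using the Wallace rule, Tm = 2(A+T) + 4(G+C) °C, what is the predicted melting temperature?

Counting bases: C=6, G=6, T=6, A=4
AT pairs contribute 10, GC pairs contribute 12.
Tm = 2(10) + 4(12) = 20 + 48 = 68°C

68°C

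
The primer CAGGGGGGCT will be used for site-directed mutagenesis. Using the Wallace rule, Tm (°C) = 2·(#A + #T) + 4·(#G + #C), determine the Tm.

36°C

Base counts: A=1, T=1, C=2, G=6
So N_AT = 2 and N_GC = 8.
Tm = 2(2) + 4(8) = 4 + 32 = 36°C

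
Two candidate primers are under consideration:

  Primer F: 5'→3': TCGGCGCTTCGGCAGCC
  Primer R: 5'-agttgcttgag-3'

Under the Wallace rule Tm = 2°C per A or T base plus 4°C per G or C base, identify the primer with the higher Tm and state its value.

Primer F: A+T=4, G+C=13 → Tm = 2(4)+4(13) = 60°C
Primer R: A+T=6, G+C=5 → Tm = 2(6)+4(5) = 32°C
60°C vs 32°C → primer F is higher.

Primer F, 60°C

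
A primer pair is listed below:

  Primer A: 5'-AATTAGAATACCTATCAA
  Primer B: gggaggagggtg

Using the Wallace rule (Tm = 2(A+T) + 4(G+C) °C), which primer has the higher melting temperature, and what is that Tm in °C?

Primer A, 44°C

Primer A: A+T=14, G+C=4 → Tm = 2(14)+4(4) = 44°C
Primer B: A+T=3, G+C=9 → Tm = 2(3)+4(9) = 42°C
44°C vs 42°C → primer A is higher.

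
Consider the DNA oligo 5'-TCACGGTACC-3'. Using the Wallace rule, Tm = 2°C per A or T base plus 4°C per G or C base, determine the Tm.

32°C

A=2, T=2, C=4, G=2
A+T = 4, G+C = 6
Tm = 2×4 + 4×6 = 32°C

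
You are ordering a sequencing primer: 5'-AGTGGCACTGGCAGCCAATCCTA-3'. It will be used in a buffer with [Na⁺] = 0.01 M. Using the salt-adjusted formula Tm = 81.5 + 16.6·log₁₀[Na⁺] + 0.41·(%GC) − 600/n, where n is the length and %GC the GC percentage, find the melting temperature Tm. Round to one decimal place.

45.4°C

Length n = 23. Counting bases: G=6, T=4, A=6, C=7
G+C = 13, so %GC = 13/23 × 100 = 56.522%
Salt term: 16.6 × (-2) = -33.2
GC term: 0.41 × 56.522 = 23.174; length term: −600/23 = −26.087
Tm = 81.5 + (-33.2) + 23.174 − 26.087 = 45.387 → 45.4°C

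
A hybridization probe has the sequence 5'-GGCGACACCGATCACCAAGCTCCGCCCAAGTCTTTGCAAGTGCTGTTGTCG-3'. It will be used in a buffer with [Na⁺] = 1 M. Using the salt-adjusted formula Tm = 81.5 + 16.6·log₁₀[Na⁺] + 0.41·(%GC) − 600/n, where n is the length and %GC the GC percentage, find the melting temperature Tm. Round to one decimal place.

93.9°C

Length n = 51. Base counts: G=13, A=10, C=17, T=11
G+C = 30, so %GC = 30/51 × 100 = 58.824%
Salt term: 16.6 × (0) = 0
GC term: 0.41 × 58.824 = 24.118; length term: −600/51 = −11.765
Tm = 81.5 + (0) + 24.118 − 11.765 = 93.853 → 93.9°C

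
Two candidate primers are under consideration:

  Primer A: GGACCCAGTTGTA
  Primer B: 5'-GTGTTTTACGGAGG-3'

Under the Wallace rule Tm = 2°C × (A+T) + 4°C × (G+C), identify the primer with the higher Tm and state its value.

Primer A: A+T=6, G+C=7 → Tm = 2(6)+4(7) = 40°C
Primer B: A+T=7, G+C=7 → Tm = 2(7)+4(7) = 42°C
40°C vs 42°C → primer B is higher.

Primer B, 42°C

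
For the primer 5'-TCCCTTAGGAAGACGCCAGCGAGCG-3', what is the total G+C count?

Scanning the sequence gives A=6, G=8, T=3, C=8.
G+C = 8 + 8 = 16

16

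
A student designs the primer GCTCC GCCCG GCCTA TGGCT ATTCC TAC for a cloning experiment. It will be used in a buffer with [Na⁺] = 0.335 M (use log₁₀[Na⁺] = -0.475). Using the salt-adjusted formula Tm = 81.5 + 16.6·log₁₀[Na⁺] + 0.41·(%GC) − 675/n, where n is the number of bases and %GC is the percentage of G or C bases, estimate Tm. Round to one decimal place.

75.9°C

Length n = 28. Base counts: C=12, T=7, G=6, A=3
G+C = 18, so %GC = 18/28 × 100 = 64.286%
Salt term: 16.6 × (-0.475) = -7.885
GC term: 0.41 × 64.286 = 26.357; length term: −675/28 = −24.107
Tm = 81.5 + (-7.885) + 26.357 − 24.107 = 75.865 → 75.9°C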